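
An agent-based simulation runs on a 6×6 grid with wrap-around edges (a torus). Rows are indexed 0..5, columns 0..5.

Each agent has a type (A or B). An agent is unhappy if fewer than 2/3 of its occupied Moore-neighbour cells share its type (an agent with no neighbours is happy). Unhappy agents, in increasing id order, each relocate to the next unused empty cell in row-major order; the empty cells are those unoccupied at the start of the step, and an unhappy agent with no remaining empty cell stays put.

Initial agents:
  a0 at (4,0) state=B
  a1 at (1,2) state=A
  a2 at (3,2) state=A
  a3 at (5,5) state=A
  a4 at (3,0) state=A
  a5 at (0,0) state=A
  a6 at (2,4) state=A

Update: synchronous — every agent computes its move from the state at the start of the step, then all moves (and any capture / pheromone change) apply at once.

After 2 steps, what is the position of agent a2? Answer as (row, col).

(3, 2)

t=1: a0@(0,1):B a1@(1,2):A a2@(3,2):A a3@(0,2):A a4@(0,3):A a5@(0,0):A a6@(2,4):A
t=2: a0@(0,4):B a1@(1,2):A a2@(3,2):A a3@(0,2):A a4@(0,3):A a5@(0,5):A a6@(2,4):A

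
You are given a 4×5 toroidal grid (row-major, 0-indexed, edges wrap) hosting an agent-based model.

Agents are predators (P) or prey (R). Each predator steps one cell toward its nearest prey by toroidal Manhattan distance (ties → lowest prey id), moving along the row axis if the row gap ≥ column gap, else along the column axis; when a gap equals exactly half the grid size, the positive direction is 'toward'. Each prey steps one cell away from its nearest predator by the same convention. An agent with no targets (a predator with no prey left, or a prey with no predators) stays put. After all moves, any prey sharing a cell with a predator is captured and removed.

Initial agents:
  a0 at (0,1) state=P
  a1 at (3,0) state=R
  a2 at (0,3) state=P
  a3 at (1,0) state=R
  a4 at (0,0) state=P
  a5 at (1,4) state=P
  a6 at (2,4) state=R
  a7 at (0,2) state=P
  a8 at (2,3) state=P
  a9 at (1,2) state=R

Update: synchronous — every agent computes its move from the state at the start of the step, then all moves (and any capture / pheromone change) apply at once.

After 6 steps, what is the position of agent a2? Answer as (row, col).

t=1: a0@(3,1):P a1@(2,0):R a2@(1,3):P a3@(2,0):R a4@(3,0):P a5@(1,0):P a6@(3,4):R a7@(1,2):P a8@(2,4):P a9@(2,2):R
t=2: a0@(2,1):P a1@(1,0):R a2@(2,3):P a3@(1,0):R a4@(2,0):P a5@(2,0):P a6@(3,3):R a7@(2,2):P a8@(2,0):P a9@(3,2):R
t=3: a0@(1,1):P a1@(0,0):R a2@(3,3):P a3@(0,0):R a4@(1,0):P a5@(1,0):P a6@(0,3):R a7@(3,2):P a8@(1,0):P a9@(0,2):R
t=4: a0@(0,1):P a1@(3,0):R a2@(0,3):P a3@(3,0):R a4@(0,0):P a5@(0,0):P a6@(1,3):R a7@(0,2):P a8@(0,0):P a9@(1,2):R
t=5: a0@(3,1):P a1@(2,0):R a2@(1,3):P a3@(2,0):R a4@(3,0):P a5@(3,0):P a6@(2,3):R a7@(1,2):P a8@(3,0):P a9@(2,2):R
t=6: a0@(2,1):P a1@(1,0):R a2@(2,3):P a3@(1,0):R a4@(2,0):P a5@(2,0):P a6@(3,3):R a7@(2,2):P a8@(2,0):P a9@(3,2):R

(2, 3)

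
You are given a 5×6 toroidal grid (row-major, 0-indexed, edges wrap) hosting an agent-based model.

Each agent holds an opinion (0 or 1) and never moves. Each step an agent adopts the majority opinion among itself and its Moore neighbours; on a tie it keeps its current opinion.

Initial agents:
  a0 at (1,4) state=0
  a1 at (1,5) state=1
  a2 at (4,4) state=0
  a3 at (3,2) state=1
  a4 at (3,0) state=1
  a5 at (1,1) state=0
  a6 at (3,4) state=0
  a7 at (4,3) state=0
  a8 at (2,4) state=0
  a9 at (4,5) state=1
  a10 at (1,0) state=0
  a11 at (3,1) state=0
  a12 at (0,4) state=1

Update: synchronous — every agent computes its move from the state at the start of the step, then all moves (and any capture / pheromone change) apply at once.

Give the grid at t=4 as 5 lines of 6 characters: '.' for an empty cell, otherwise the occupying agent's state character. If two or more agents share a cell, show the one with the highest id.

t=1: a0@(1,4):0 a1@(1,5):0 a2@(4,4):0 a3@(3,2):0 a4@(3,0):1 a5@(1,1):0 a6@(3,4):0 a7@(4,3):0 a8@(2,4):0 a9@(4,5):1 a10@(1,0):0 a11@(3,1):1 a12@(0,4):1
t=2: a0@(1,4):0 a1@(1,5):0 a2@(4,4):0 a3@(3,2):0 a4@(3,0):1 a5@(1,1):0 a6@(3,4):0 a7@(4,3):0 a8@(2,4):0 a9@(4,5):1 a10@(1,0):0 a11@(3,1):1 a12@(0,4):0
t=3: a0@(1,4):0 a1@(1,5):0 a2@(4,4):0 a3@(3,2):0 a4@(3,0):1 a5@(1,1):0 a6@(3,4):0 a7@(4,3):0 a8@(2,4):0 a9@(4,5):0 a10@(1,0):0 a11@(3,1):1 a12@(0,4):0
t=4: (unchanged — steady state)

....0.
00..00
....0.
110.0.
...000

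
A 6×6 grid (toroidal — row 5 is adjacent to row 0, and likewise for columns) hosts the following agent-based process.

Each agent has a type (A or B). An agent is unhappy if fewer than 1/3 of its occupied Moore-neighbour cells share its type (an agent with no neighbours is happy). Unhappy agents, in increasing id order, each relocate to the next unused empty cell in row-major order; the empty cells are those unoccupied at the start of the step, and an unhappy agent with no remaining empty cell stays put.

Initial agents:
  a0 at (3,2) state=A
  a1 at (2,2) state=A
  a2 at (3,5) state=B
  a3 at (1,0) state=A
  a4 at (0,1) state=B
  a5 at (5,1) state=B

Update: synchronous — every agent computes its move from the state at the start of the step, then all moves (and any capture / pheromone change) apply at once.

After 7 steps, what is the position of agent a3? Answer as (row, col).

(0, 0)

t=1: a0@(3,2):A a1@(2,2):A a2@(3,5):B a3@(0,0):A a4@(0,1):B a5@(5,1):B
t=2: a0@(3,2):A a1@(2,2):A a2@(3,5):B a3@(0,2):A a4@(0,1):B a5@(5,1):B
t=3: a0@(3,2):A a1@(2,2):A a2@(3,5):B a3@(0,0):A a4@(0,1):B a5@(5,1):B
t=4: a0@(3,2):A a1@(2,2):A a2@(3,5):B a3@(0,2):A a4@(0,1):B a5@(5,1):B
t=5: a0@(3,2):A a1@(2,2):A a2@(3,5):B a3@(0,0):A a4@(0,1):B a5@(5,1):B
t=6: a0@(3,2):A a1@(2,2):A a2@(3,5):B a3@(0,2):A a4@(0,1):B a5@(5,1):B
t=7: a0@(3,2):A a1@(2,2):A a2@(3,5):B a3@(0,0):A a4@(0,1):B a5@(5,1):B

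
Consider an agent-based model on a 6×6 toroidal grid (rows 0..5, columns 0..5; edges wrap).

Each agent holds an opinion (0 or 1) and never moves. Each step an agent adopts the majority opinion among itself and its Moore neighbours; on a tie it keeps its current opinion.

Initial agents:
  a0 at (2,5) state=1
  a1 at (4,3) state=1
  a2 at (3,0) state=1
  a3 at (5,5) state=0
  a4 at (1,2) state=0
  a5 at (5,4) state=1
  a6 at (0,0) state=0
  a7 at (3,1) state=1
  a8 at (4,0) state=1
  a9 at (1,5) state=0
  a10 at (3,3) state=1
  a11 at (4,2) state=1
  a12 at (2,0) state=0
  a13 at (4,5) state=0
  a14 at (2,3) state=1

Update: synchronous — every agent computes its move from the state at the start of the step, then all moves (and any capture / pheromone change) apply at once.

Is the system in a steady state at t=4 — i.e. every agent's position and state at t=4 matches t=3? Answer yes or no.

yes

t=1: a0@(2,5):1 a1@(4,3):1 a2@(3,0):1 a3@(5,5):0 a4@(1,2):0 a5@(5,4):1 a6@(0,0):0 a7@(3,1):1 a8@(4,0):1 a9@(1,5):0 a10@(3,3):1 a11@(4,2):1 a12@(2,0):1 a13@(4,5):1 a14@(2,3):1
t=2: a0@(2,5):1 a1@(4,3):1 a2@(3,0):1 a3@(5,5):1 a4@(1,2):0 a5@(5,4):1 a6@(0,0):0 a7@(3,1):1 a8@(4,0):1 a9@(1,5):0 a10@(3,3):1 a11@(4,2):1 a12@(2,0):1 a13@(4,5):1 a14@(2,3):1
t=3: (unchanged — steady state)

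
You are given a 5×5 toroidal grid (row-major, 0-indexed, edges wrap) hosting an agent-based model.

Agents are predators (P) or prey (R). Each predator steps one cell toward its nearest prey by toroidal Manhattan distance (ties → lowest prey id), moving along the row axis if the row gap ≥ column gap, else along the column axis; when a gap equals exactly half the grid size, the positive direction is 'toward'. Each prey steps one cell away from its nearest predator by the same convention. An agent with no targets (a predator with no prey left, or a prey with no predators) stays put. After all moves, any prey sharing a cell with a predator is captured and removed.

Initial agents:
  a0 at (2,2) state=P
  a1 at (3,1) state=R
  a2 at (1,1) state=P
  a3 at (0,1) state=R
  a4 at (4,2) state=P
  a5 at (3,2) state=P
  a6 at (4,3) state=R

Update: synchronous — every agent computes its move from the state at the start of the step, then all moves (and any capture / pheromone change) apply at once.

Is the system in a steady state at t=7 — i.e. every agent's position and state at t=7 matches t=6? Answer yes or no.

t=1: a0@(3,2):P a1@(3,0):R a2@(0,1):P a3@(4,1):R a4@(4,3):P a5@(3,1):P a6@(4,4):R
t=2: a0@(3,1):P a1@(3,4):R a2@(4,1):P a4@(4,4):P a5@(3,0):P a6@(4,0):R
t=3: a0@(3,0):P a1@(2,4):R a2@(4,0):P a4@(3,4):P a5@(3,4):P a6@(4,4):R
t=4: a0@(2,0):P a1@(1,4):R a2@(4,4):P a4@(2,4):P a5@(2,4):P a6@(4,3):R
t=5: a0@(1,0):P a1@(0,4):R a2@(4,3):P a4@(1,4):P a5@(1,4):P a6@(4,2):R
t=6: a0@(0,0):P a1@(4,4):R a2@(4,2):P a4@(0,4):P a5@(0,4):P a6@(4,1):R
t=7: a0@(4,0):P a1@(3,4):R a2@(4,1):P a4@(4,4):P a5@(4,4):P

no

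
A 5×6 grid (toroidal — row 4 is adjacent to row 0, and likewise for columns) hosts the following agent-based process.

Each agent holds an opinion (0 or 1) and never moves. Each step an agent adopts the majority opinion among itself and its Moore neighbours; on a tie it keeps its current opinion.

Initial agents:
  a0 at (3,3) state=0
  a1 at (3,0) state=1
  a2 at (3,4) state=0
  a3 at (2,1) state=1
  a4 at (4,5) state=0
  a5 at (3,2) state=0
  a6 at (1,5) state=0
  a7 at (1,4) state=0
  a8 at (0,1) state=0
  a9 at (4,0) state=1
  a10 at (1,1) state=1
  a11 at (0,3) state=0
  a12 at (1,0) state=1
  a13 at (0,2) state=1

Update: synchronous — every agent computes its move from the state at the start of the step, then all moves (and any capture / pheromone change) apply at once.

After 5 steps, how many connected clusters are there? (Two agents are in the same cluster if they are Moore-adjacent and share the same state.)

3

t=1: a0@(3,3):0 a1@(3,0):1 a2@(3,4):0 a3@(2,1):1 a4@(4,5):0 a5@(3,2):0 a6@(1,5):0 a7@(1,4):0 a8@(0,1):1 a9@(4,0):1 a10@(1,1):1 a11@(0,3):0 a12@(1,0):1 a13@(0,2):1
t=2: (unchanged — steady state)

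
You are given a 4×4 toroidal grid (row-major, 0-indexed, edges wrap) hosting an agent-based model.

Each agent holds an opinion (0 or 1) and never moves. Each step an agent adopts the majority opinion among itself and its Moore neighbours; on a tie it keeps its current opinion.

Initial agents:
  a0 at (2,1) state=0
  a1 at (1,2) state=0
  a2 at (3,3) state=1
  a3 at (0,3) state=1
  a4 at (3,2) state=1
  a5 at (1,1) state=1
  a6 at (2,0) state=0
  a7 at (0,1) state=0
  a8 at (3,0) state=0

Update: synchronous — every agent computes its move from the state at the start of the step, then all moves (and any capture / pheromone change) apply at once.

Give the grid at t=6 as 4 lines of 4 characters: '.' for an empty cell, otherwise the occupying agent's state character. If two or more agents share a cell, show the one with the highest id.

t=1: a0@(2,1):0 a1@(1,2):0 a2@(3,3):1 a3@(0,3):1 a4@(3,2):1 a5@(1,1):0 a6@(2,0):0 a7@(0,1):0 a8@(3,0):0
t=2: (unchanged — steady state)

.0.1
.00.
00..
0.11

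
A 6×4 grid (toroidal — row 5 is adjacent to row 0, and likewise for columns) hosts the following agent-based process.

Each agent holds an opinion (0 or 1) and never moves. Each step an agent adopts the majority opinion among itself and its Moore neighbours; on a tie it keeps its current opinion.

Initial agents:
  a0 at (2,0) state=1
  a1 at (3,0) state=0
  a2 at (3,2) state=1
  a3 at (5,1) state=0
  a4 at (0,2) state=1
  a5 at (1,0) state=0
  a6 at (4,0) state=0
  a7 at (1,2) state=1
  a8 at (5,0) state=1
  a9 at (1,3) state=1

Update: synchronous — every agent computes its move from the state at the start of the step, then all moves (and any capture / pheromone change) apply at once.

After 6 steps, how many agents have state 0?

4

t=1: a0@(2,0):1 a1@(3,0):0 a2@(3,2):1 a3@(5,1):0 a4@(0,2):1 a5@(1,0):1 a6@(4,0):0 a7@(1,2):1 a8@(5,0):0 a9@(1,3):1
t=2: (unchanged — steady state)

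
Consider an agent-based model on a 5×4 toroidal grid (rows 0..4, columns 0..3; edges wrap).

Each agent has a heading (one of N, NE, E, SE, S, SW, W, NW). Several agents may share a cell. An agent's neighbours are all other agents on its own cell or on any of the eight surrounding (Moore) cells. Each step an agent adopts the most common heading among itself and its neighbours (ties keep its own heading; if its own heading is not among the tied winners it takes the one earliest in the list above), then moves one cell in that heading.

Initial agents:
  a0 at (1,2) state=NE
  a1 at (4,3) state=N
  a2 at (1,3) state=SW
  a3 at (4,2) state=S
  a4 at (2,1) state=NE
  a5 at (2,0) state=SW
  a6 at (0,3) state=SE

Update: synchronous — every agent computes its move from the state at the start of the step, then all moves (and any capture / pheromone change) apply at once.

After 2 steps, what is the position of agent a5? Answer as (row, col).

t=1: a0@(0,3):NE a1@(3,3):N a2@(2,2):SW a3@(0,2):S a4@(1,2):NE a5@(3,3):SW a6@(1,0):SE
t=2: a0@(4,0):NE a1@(4,2):SW a2@(3,1):SW a3@(4,3):NE a4@(0,3):NE a5@(4,2):SW a6@(2,1):SE

(4, 2)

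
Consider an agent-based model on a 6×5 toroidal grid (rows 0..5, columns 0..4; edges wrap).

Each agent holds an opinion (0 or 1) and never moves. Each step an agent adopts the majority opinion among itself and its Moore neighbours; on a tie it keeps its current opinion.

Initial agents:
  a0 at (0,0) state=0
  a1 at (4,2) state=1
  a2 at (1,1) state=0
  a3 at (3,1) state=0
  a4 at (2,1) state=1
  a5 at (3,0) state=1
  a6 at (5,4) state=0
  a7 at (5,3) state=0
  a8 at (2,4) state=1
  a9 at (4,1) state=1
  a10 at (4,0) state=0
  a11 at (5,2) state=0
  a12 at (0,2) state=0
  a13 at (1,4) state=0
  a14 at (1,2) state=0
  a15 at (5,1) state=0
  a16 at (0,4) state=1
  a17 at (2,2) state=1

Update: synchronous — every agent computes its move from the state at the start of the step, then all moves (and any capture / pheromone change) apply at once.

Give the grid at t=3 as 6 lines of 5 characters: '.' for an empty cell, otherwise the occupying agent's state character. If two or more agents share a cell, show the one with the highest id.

0.0.0
.00.0
.00.1
10...
000..
.0000

t=1: a0@(0,0):0 a1@(4,2):0 a2@(1,1):0 a3@(3,1):1 a4@(2,1):1 a5@(3,0):1 a6@(5,4):0 a7@(5,3):0 a8@(2,4):1 a9@(4,1):0 a10@(4,0):0 a11@(5,2):0 a12@(0,2):0 a13@(1,4):0 a14@(1,2):0 a15@(5,1):0 a16@(0,4):0 a17@(2,2):0
t=2: a0@(0,0):0 a1@(4,2):0 a2@(1,1):0 a3@(3,1):0 a4@(2,1):1 a5@(3,0):1 a6@(5,4):0 a7@(5,3):0 a8@(2,4):1 a9@(4,1):0 a10@(4,0):0 a11@(5,2):0 a12@(0,2):0 a13@(1,4):0 a14@(1,2):0 a15@(5,1):0 a16@(0,4):0 a17@(2,2):0
t=3: a0@(0,0):0 a1@(4,2):0 a2@(1,1):0 a3@(3,1):0 a4@(2,1):0 a5@(3,0):1 a6@(5,4):0 a7@(5,3):0 a8@(2,4):1 a9@(4,1):0 a10@(4,0):0 a11@(5,2):0 a12@(0,2):0 a13@(1,4):0 a14@(1,2):0 a15@(5,1):0 a16@(0,4):0 a17@(2,2):0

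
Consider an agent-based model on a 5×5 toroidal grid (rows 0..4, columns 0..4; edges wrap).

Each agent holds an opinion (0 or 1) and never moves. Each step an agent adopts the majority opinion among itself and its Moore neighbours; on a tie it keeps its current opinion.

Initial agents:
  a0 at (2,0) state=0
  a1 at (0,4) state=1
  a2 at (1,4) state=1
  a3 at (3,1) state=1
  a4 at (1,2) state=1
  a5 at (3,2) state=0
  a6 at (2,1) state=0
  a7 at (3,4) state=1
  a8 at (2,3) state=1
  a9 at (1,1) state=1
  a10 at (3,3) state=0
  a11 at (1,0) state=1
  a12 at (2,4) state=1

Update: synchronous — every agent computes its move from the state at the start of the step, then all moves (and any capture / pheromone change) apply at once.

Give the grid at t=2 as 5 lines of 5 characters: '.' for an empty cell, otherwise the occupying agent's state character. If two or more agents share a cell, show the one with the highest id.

....1
111.1
11.11
.0111
.....

t=1: a0@(2,0):1 a1@(0,4):1 a2@(1,4):1 a3@(3,1):0 a4@(1,2):1 a5@(3,2):0 a6@(2,1):1 a7@(3,4):1 a8@(2,3):1 a9@(1,1):1 a10@(3,3):1 a11@(1,0):1 a12@(2,4):1
t=2: a0@(2,0):1 a1@(0,4):1 a2@(1,4):1 a3@(3,1):0 a4@(1,2):1 a5@(3,2):1 a6@(2,1):1 a7@(3,4):1 a8@(2,3):1 a9@(1,1):1 a10@(3,3):1 a11@(1,0):1 a12@(2,4):1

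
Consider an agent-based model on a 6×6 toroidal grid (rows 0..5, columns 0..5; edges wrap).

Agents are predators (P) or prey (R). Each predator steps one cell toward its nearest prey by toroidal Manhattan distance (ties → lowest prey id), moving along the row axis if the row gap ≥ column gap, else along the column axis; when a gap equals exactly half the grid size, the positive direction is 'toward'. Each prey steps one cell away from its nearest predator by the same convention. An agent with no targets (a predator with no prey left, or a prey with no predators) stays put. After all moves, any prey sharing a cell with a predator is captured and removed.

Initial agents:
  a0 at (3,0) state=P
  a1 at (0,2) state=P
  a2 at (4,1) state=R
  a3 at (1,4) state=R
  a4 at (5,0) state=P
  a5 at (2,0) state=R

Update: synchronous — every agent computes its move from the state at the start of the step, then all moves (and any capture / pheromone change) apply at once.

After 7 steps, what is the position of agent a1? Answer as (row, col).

(2, 1)

t=1: a0@(2,0):P a1@(5,2):P a2@(5,1):R a3@(1,5):R a4@(4,0):P a5@(1,0):R
t=2: a0@(1,0):P a1@(5,1):P a3@(0,5):R a4@(5,0):P a5@(0,0):R
t=3: a0@(0,0):P a1@(0,1):P a3@(5,5):R a4@(0,0):P a5@(5,0):R
t=4: a0@(5,0):P a1@(5,1):P a3@(4,5):R a4@(5,0):P a5@(4,0):R
t=5: a0@(4,0):P a1@(4,1):P a3@(3,5):R a4@(4,0):P a5@(3,0):R
t=6: a0@(3,0):P a1@(3,1):P a3@(2,5):R a4@(3,0):P a5@(2,0):R
t=7: a0@(2,0):P a1@(2,1):P a3@(1,5):R a4@(2,0):P a5@(1,0):R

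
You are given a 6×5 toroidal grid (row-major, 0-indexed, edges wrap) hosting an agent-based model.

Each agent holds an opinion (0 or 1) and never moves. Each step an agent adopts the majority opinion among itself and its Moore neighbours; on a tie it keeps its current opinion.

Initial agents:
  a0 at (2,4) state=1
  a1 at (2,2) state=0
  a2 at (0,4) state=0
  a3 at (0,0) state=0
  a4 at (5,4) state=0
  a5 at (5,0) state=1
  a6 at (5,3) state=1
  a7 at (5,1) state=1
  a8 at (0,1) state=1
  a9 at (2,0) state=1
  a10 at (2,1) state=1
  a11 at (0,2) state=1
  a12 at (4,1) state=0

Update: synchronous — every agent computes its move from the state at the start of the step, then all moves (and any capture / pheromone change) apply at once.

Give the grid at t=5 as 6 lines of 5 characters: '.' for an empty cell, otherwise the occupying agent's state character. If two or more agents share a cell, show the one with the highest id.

011.0
.....
110.1
.....
.1...
01.10

t=1: a0@(2,4):1 a1@(2,2):0 a2@(0,4):0 a3@(0,0):0 a4@(5,4):0 a5@(5,0):0 a6@(5,3):1 a7@(5,1):1 a8@(0,1):1 a9@(2,0):1 a10@(2,1):1 a11@(0,2):1 a12@(4,1):1
t=2: (unchanged — steady state)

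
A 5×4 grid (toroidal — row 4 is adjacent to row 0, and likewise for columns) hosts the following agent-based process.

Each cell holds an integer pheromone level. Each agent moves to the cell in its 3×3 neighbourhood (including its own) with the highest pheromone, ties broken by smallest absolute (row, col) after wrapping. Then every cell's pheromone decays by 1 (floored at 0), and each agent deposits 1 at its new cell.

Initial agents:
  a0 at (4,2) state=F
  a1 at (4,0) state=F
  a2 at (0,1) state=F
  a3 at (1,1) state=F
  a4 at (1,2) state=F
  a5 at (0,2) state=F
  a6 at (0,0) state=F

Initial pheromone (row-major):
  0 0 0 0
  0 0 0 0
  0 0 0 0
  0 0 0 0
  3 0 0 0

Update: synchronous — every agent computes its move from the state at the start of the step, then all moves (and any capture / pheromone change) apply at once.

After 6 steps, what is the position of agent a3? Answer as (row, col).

(4, 0)

t=1: a0@(0,1) a1@(4,0) a2@(4,0) a3@(0,0) a4@(0,1) a5@(0,1) a6@(4,0) | pheromone: 1 3 0 0 / 0 0 0 0 / 0 0 0 0 / 0 0 0 0 / 5 0 0 0
t=2: a0@(4,0) a1@(4,0) a2@(4,0) a3@(4,0) a4@(4,0) a5@(4,0) a6@(4,0) | pheromone: 0 2 0 0 / 0 0 0 0 / 0 0 0 0 / 0 0 0 0 / 11 0 0 0
t=3: a0@(4,0) a1@(4,0) a2@(4,0) a3@(4,0) a4@(4,0) a5@(4,0) a6@(4,0) | pheromone: 0 1 0 0 / 0 0 0 0 / 0 0 0 0 / 0 0 0 0 / 17 0 0 0
t=4: a0@(4,0) a1@(4,0) a2@(4,0) a3@(4,0) a4@(4,0) a5@(4,0) a6@(4,0) | pheromone: 0 0 0 0 / 0 0 0 0 / 0 0 0 0 / 0 0 0 0 / 23 0 0 0
t=5: a0@(4,0) a1@(4,0) a2@(4,0) a3@(4,0) a4@(4,0) a5@(4,0) a6@(4,0) | pheromone: 0 0 0 0 / 0 0 0 0 / 0 0 0 0 / 0 0 0 0 / 29 0 0 0
t=6: a0@(4,0) a1@(4,0) a2@(4,0) a3@(4,0) a4@(4,0) a5@(4,0) a6@(4,0) | pheromone: 0 0 0 0 / 0 0 0 0 / 0 0 0 0 / 0 0 0 0 / 35 0 0 0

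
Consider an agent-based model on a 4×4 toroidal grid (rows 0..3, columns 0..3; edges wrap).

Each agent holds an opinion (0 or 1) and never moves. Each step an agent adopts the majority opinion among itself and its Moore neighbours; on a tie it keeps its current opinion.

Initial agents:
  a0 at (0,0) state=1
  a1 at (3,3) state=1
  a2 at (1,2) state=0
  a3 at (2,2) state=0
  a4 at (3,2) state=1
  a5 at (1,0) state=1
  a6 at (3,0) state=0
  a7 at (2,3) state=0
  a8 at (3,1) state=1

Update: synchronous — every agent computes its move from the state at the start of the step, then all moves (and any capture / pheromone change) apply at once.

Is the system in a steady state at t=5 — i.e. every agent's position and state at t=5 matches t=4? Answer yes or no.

yes

t=1: a0@(0,0):1 a1@(3,3):1 a2@(1,2):0 a3@(2,2):0 a4@(3,2):1 a5@(1,0):1 a6@(3,0):1 a7@(2,3):0 a8@(3,1):1
t=2: a0@(0,0):1 a1@(3,3):1 a2@(1,2):0 a3@(2,2):0 a4@(3,2):1 a5@(1,0):1 a6@(3,0):1 a7@(2,3):1 a8@(3,1):1
t=3: a0@(0,0):1 a1@(3,3):1 a2@(1,2):0 a3@(2,2):1 a4@(3,2):1 a5@(1,0):1 a6@(3,0):1 a7@(2,3):1 a8@(3,1):1
t=4: a0@(0,0):1 a1@(3,3):1 a2@(1,2):1 a3@(2,2):1 a4@(3,2):1 a5@(1,0):1 a6@(3,0):1 a7@(2,3):1 a8@(3,1):1
t=5: (unchanged — steady state)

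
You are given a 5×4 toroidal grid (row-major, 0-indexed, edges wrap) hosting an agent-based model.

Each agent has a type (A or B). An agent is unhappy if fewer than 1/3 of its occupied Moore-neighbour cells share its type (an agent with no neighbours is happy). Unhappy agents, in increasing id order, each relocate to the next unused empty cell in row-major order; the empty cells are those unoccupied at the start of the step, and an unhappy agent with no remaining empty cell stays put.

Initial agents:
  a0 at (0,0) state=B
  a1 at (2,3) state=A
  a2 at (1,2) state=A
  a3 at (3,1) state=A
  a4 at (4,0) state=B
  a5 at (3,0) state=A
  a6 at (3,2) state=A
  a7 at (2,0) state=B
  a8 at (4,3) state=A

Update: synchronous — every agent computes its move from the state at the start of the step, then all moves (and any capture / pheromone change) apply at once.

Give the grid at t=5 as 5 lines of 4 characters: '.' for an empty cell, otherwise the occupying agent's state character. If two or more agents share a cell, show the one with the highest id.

t=1: a0@(0,0):B a1@(2,3):A a2@(1,2):A a3@(3,1):A a4@(0,1):B a5@(3,0):A a6@(3,2):A a7@(0,2):B a8@(4,3):A
t=2: (unchanged — steady state)

BBB.
..A.
...A
AAA.
...A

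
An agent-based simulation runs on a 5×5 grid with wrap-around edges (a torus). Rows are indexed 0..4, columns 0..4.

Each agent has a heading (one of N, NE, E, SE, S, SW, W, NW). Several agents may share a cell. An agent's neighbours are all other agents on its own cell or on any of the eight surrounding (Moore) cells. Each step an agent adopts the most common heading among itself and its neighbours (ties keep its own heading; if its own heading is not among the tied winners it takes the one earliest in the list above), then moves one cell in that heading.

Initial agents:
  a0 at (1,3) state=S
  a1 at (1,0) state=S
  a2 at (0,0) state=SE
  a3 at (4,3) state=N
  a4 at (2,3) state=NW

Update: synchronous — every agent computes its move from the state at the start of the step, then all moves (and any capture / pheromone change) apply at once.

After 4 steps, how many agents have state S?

t=1: a0@(2,3):S a1@(2,0):S a2@(1,1):SE a3@(3,3):N a4@(1,2):NW
t=2: a0@(3,3):S a1@(3,0):S a2@(2,2):SE a3@(2,3):N a4@(0,1):NW
t=3: a0@(4,3):S a1@(4,0):S a2@(3,3):SE a3@(1,3):N a4@(4,0):NW
t=4: a0@(0,3):S a1@(0,0):S a2@(4,4):SE a3@(0,3):N a4@(3,4):NW

2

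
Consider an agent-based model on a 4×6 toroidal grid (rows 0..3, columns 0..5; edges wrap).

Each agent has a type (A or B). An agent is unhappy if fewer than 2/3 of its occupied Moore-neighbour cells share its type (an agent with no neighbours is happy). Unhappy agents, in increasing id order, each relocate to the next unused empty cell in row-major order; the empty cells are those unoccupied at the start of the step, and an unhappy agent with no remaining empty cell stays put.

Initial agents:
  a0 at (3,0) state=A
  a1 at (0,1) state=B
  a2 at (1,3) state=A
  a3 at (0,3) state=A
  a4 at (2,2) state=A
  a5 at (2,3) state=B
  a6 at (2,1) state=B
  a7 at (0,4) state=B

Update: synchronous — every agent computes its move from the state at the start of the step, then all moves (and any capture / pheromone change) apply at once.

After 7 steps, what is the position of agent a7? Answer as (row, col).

t=1: a0@(0,0):A a1@(0,2):B a2@(0,5):A a3@(1,0):A a4@(1,1):A a5@(1,2):B a6@(1,4):B a7@(1,5):B
t=2: a0@(0,0):A a1@(0,1):B a2@(0,3):A a3@(1,0):A a4@(0,4):A a5@(1,3):B a6@(2,0):B a7@(2,1):B
t=3: a0@(0,2):A a1@(0,5):B a2@(1,1):A a3@(1,2):A a4@(1,4):A a5@(1,5):B a6@(2,2):B a7@(2,3):B
t=4: a0@(0,2):A a1@(0,0):B a2@(1,1):A a3@(0,1):A a4@(0,3):A a5@(0,4):B a6@(1,0):B a7@(1,3):B
t=5: a0@(0,2):A a1@(0,5):B a2@(1,2):A a3@(1,4):A a4@(1,5):A a5@(2,0):B a6@(2,1):B a7@(2,2):B
t=6: a0@(0,2):A a1@(0,0):B a2@(0,1):A a3@(0,3):A a4@(0,4):A a5@(1,0):B a6@(2,1):B a7@(1,1):B
t=7: a0@(0,2):A a1@(0,0):B a2@(0,5):A a3@(0,3):A a4@(0,4):A a5@(1,0):B a6@(2,1):B a7@(1,2):B

(1, 2)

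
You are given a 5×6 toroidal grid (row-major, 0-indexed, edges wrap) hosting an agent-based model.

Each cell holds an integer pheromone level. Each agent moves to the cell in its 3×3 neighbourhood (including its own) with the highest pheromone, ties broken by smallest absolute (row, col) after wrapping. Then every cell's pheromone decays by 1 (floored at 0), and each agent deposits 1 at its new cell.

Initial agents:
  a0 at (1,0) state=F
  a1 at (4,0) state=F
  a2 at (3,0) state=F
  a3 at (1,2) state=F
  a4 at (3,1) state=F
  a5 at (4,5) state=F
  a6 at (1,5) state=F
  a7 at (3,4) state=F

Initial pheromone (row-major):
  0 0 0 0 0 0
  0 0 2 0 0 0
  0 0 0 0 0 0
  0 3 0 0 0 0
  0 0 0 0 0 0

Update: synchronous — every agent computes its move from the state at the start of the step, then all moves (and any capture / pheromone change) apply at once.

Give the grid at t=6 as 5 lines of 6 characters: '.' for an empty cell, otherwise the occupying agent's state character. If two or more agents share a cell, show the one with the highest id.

F.....
..F...
......
.F....
......

t=1: a0@(0,0) a1@(3,1) a2@(3,1) a3@(1,2) a4@(3,1) a5@(0,0) a6@(0,0) a7@(2,3) | pheromone: 3 0 0 0 0 0 / 0 0 2 0 0 0 / 0 0 0 1 0 0 / 0 5 0 0 0 0 / 0 0 0 0 0 0
t=2: a0@(0,0) a1@(3,1) a2@(3,1) a3@(1,2) a4@(3,1) a5@(0,0) a6@(0,0) a7@(1,2) | pheromone: 5 0 0 0 0 0 / 0 0 3 0 0 0 / 0 0 0 0 0 0 / 0 7 0 0 0 0 / 0 0 0 0 0 0
t=3: a0@(0,0) a1@(3,1) a2@(3,1) a3@(1,2) a4@(3,1) a5@(0,0) a6@(0,0) a7@(1,2) | pheromone: 7 0 0 0 0 0 / 0 0 4 0 0 0 / 0 0 0 0 0 0 / 0 9 0 0 0 0 / 0 0 0 0 0 0
t=4: a0@(0,0) a1@(3,1) a2@(3,1) a3@(1,2) a4@(3,1) a5@(0,0) a6@(0,0) a7@(1,2) | pheromone: 9 0 0 0 0 0 / 0 0 5 0 0 0 / 0 0 0 0 0 0 / 0 11 0 0 0 0 / 0 0 0 0 0 0
t=5: a0@(0,0) a1@(3,1) a2@(3,1) a3@(1,2) a4@(3,1) a5@(0,0) a6@(0,0) a7@(1,2) | pheromone: 11 0 0 0 0 0 / 0 0 6 0 0 0 / 0 0 0 0 0 0 / 0 13 0 0 0 0 / 0 0 0 0 0 0
t=6: a0@(0,0) a1@(3,1) a2@(3,1) a3@(1,2) a4@(3,1) a5@(0,0) a6@(0,0) a7@(1,2) | pheromone: 13 0 0 0 0 0 / 0 0 7 0 0 0 / 0 0 0 0 0 0 / 0 15 0 0 0 0 / 0 0 0 0 0 0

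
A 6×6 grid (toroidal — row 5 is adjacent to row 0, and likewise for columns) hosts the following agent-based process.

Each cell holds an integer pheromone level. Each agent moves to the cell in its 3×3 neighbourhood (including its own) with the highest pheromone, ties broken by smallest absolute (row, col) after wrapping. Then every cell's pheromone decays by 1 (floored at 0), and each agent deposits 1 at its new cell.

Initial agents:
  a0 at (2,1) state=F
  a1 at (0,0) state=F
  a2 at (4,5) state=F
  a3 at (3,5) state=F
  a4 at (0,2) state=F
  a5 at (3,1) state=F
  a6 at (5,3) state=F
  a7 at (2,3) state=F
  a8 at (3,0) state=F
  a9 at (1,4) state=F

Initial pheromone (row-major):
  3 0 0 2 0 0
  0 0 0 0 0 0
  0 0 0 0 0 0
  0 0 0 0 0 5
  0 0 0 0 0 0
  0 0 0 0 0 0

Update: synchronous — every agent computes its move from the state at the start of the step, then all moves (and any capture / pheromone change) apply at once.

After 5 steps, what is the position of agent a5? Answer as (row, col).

(3, 5)

t=1: a0@(1,0) a1@(0,0) a2@(3,5) a3@(3,5) a4@(0,3) a5@(2,0) a6@(0,3) a7@(1,2) a8@(3,5) a9@(0,3) | pheromone: 3 0 0 4 0 0 / 1 0 1 0 0 0 / 1 0 0 0 0 0 / 0 0 0 0 0 7 / 0 0 0 0 0 0 / 0 0 0 0 0 0
t=2: a0@(0,0) a1@(0,0) a2@(3,5) a3@(3,5) a4@(0,3) a5@(3,5) a6@(0,3) a7@(0,3) a8@(3,5) a9@(0,3) | pheromone: 4 0 0 7 0 0 / 0 0 0 0 0 0 / 0 0 0 0 0 0 / 0 0 0 0 0 10 / 0 0 0 0 0 0 / 0 0 0 0 0 0
t=3: a0@(0,0) a1@(0,0) a2@(3,5) a3@(3,5) a4@(0,3) a5@(3,5) a6@(0,3) a7@(0,3) a8@(3,5) a9@(0,3) | pheromone: 5 0 0 10 0 0 / 0 0 0 0 0 0 / 0 0 0 0 0 0 / 0 0 0 0 0 13 / 0 0 0 0 0 0 / 0 0 0 0 0 0
t=4: a0@(0,0) a1@(0,0) a2@(3,5) a3@(3,5) a4@(0,3) a5@(3,5) a6@(0,3) a7@(0,3) a8@(3,5) a9@(0,3) | pheromone: 6 0 0 13 0 0 / 0 0 0 0 0 0 / 0 0 0 0 0 0 / 0 0 0 0 0 16 / 0 0 0 0 0 0 / 0 0 0 0 0 0
t=5: a0@(0,0) a1@(0,0) a2@(3,5) a3@(3,5) a4@(0,3) a5@(3,5) a6@(0,3) a7@(0,3) a8@(3,5) a9@(0,3) | pheromone: 7 0 0 16 0 0 / 0 0 0 0 0 0 / 0 0 0 0 0 0 / 0 0 0 0 0 19 / 0 0 0 0 0 0 / 0 0 0 0 0 0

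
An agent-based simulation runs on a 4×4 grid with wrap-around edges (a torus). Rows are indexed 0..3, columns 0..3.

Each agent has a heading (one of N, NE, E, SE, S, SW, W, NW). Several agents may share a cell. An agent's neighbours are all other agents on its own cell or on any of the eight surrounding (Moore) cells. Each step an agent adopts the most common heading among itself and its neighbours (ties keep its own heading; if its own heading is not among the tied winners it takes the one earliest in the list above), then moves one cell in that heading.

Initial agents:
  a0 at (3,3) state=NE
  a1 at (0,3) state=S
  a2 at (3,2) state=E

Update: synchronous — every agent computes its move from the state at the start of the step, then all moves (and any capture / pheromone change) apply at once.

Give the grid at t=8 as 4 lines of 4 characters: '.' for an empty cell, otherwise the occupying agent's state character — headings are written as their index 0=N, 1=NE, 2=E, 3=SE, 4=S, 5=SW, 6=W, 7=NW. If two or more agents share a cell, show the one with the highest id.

...4
....
....
..21

t=1: a0@(2,0):NE a1@(1,3):S a2@(3,3):E
t=2: a0@(1,1):NE a1@(2,3):S a2@(3,0):E
t=3: a0@(0,2):NE a1@(3,3):S a2@(3,1):E
t=4: a0@(3,3):NE a1@(0,3):S a2@(3,2):E
t=5: a0@(2,0):NE a1@(1,3):S a2@(3,3):E
t=6: a0@(1,1):NE a1@(2,3):S a2@(3,0):E
t=7: a0@(0,2):NE a1@(3,3):S a2@(3,1):E
t=8: a0@(3,3):NE a1@(0,3):S a2@(3,2):E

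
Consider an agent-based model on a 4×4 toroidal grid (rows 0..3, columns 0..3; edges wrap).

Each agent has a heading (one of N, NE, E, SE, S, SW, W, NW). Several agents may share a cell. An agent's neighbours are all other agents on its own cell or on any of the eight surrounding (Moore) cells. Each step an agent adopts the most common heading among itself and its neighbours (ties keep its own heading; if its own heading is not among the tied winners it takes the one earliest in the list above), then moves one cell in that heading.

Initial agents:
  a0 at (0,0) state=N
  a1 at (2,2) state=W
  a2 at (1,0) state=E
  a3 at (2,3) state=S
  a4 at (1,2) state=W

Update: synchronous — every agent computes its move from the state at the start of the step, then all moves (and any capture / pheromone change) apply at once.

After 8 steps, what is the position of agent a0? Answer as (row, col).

(2, 2)

t=1: a0@(3,0):N a1@(2,1):W a2@(1,1):E a3@(2,2):W a4@(1,1):W
t=2: a0@(2,0):N a1@(2,0):W a2@(1,0):W a3@(2,1):W a4@(1,0):W
t=3: a0@(2,3):W a1@(2,3):W a2@(1,3):W a3@(2,0):W a4@(1,3):W
t=4: a0@(2,2):W a1@(2,2):W a2@(1,2):W a3@(2,3):W a4@(1,2):W
t=5: a0@(2,1):W a1@(2,1):W a2@(1,1):W a3@(2,2):W a4@(1,1):W
t=6: a0@(2,0):W a1@(2,0):W a2@(1,0):W a3@(2,1):W a4@(1,0):W
t=7: a0@(2,3):W a1@(2,3):W a2@(1,3):W a3@(2,0):W a4@(1,3):W
t=8: a0@(2,2):W a1@(2,2):W a2@(1,2):W a3@(2,3):W a4@(1,2):W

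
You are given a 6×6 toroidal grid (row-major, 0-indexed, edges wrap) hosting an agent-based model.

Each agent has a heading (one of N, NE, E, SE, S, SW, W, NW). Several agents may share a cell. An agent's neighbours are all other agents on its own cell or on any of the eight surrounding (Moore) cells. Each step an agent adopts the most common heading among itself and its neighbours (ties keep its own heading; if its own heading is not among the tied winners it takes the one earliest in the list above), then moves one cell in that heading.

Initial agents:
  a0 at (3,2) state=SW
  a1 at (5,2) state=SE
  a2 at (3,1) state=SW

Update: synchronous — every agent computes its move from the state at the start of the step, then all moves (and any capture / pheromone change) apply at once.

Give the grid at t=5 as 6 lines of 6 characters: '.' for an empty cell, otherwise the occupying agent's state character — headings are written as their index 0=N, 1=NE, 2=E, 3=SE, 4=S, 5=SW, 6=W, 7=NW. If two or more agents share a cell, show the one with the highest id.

......
......
..55..
......
.3....
......

t=1: a0@(4,1):SW a1@(0,3):SE a2@(4,0):SW
t=2: a0@(5,0):SW a1@(1,4):SE a2@(5,5):SW
t=3: a0@(0,5):SW a1@(2,5):SE a2@(0,4):SW
t=4: a0@(1,4):SW a1@(3,0):SE a2@(1,3):SW
t=5: a0@(2,3):SW a1@(4,1):SE a2@(2,2):SW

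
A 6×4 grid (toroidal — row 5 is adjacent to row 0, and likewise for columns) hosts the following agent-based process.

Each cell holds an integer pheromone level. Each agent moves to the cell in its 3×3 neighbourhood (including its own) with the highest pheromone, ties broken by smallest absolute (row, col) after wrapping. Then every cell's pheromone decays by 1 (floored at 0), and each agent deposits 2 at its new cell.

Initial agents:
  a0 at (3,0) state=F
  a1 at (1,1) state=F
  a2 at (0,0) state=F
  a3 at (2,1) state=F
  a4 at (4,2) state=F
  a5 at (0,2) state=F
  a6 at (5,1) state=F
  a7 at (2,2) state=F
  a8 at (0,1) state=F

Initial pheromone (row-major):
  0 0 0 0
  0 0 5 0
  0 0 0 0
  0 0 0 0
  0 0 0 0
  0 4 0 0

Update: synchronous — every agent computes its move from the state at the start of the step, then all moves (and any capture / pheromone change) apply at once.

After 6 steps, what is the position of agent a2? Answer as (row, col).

(5, 1)

t=1: a0@(2,0) a1@(1,2) a2@(5,1) a3@(1,2) a4@(5,1) a5@(1,2) a6@(5,1) a7@(1,2) a8@(1,2) | pheromone: 0 0 0 0 / 0 0 14 0 / 2 0 0 0 / 0 0 0 0 / 0 0 0 0 / 0 9 0 0
t=2: a0@(2,0) a1@(1,2) a2@(5,1) a3@(1,2) a4@(5,1) a5@(1,2) a6@(5,1) a7@(1,2) a8@(1,2) | pheromone: 0 0 0 0 / 0 0 23 0 / 3 0 0 0 / 0 0 0 0 / 0 0 0 0 / 0 14 0 0
t=3: a0@(2,0) a1@(1,2) a2@(5,1) a3@(1,2) a4@(5,1) a5@(1,2) a6@(5,1) a7@(1,2) a8@(1,2) | pheromone: 0 0 0 0 / 0 0 32 0 / 4 0 0 0 / 0 0 0 0 / 0 0 0 0 / 0 19 0 0
t=4: a0@(2,0) a1@(1,2) a2@(5,1) a3@(1,2) a4@(5,1) a5@(1,2) a6@(5,1) a7@(1,2) a8@(1,2) | pheromone: 0 0 0 0 / 0 0 41 0 / 5 0 0 0 / 0 0 0 0 / 0 0 0 0 / 0 24 0 0
t=5: a0@(2,0) a1@(1,2) a2@(5,1) a3@(1,2) a4@(5,1) a5@(1,2) a6@(5,1) a7@(1,2) a8@(1,2) | pheromone: 0 0 0 0 / 0 0 50 0 / 6 0 0 0 / 0 0 0 0 / 0 0 0 0 / 0 29 0 0
t=6: a0@(2,0) a1@(1,2) a2@(5,1) a3@(1,2) a4@(5,1) a5@(1,2) a6@(5,1) a7@(1,2) a8@(1,2) | pheromone: 0 0 0 0 / 0 0 59 0 / 7 0 0 0 / 0 0 0 0 / 0 0 0 0 / 0 34 0 0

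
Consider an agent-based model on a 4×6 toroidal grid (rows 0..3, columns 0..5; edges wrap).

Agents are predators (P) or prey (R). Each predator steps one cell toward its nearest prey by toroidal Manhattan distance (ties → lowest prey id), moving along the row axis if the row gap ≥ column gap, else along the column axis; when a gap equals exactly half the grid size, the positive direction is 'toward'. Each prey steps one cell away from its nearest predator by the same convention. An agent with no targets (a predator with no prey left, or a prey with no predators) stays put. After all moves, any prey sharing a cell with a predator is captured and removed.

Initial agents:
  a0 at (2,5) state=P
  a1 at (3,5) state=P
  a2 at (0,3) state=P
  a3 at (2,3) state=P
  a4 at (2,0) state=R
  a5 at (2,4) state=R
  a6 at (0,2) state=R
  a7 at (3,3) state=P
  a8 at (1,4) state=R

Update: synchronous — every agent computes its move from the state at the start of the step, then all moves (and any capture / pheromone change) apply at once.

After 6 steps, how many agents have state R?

0

t=1: a0@(2,0):P a1@(2,5):P a2@(0,2):P a3@(2,4):P a4@(2,1):R a6@(0,1):R a7@(2,3):P a8@(0,4):R
t=2: a0@(2,1):P a1@(2,0):P a2@(0,1):P a3@(3,4):P a6@(0,0):R a7@(2,2):P a8@(0,5):R
t=3: a0@(3,1):P a1@(3,0):P a2@(0,0):P a3@(0,4):P a6@(0,5):R a7@(3,2):P
t=4: a0@(3,0):P a1@(0,0):P a2@(0,5):P a3@(0,5):P a6@(0,4):R a7@(3,3):P
t=5: a0@(3,5):P a1@(0,5):P a2@(0,4):P a3@(0,4):P a7@(0,3):P
t=6: (unchanged — steady state)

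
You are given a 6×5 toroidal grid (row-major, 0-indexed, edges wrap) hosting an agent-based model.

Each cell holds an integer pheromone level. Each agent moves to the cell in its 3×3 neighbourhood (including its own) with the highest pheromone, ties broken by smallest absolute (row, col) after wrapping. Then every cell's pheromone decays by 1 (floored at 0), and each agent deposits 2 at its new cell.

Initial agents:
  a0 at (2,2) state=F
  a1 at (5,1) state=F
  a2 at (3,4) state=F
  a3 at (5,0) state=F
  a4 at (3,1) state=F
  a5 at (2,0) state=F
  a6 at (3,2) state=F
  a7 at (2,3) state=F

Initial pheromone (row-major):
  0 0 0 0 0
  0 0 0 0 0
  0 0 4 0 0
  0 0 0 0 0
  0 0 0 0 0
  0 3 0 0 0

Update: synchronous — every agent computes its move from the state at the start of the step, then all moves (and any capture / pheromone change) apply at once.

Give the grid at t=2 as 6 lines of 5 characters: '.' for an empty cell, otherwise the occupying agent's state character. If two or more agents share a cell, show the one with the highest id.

.....
F....
..F..
.....
.....
.F...

t=1: a0@(2,2) a1@(5,1) a2@(2,0) a3@(5,1) a4@(2,2) a5@(1,0) a6@(2,2) a7@(2,2) | pheromone: 0 0 0 0 0 / 2 0 0 0 0 / 2 0 11 0 0 / 0 0 0 0 0 / 0 0 0 0 0 / 0 6 0 0 0
t=2: a0@(2,2) a1@(5,1) a2@(1,0) a3@(5,1) a4@(2,2) a5@(1,0) a6@(2,2) a7@(2,2) | pheromone: 0 0 0 0 0 / 5 0 0 0 0 / 1 0 18 0 0 / 0 0 0 0 0 / 0 0 0 0 0 / 0 9 0 0 0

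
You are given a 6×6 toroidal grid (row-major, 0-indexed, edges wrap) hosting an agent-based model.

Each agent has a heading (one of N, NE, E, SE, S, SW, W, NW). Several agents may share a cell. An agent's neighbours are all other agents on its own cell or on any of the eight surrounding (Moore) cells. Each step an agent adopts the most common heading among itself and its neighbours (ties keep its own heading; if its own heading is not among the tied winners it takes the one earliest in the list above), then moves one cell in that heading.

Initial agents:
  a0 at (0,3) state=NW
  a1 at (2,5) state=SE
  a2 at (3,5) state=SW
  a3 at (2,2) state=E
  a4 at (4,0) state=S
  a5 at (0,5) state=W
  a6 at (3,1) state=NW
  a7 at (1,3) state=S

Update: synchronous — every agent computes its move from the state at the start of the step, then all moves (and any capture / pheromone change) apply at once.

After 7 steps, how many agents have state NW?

2

t=1: a0@(5,2):NW a1@(3,0):SE a2@(4,4):SW a3@(2,3):E a4@(5,0):S a5@(0,4):W a6@(2,0):NW a7@(2,3):S
t=2: a0@(4,1):NW a1@(4,1):SE a2@(5,3):SW a3@(2,4):E a4@(0,0):S a5@(0,3):W a6@(1,5):NW a7@(3,3):S
t=3: a0@(3,0):NW a1@(5,2):SE a2@(0,2):SW a3@(2,5):E a4@(1,0):S a5@(0,2):W a6@(0,4):NW a7@(4,3):S
t=4: a0@(2,5):NW a1@(0,3):SE a2@(1,1):SW a3@(2,0):E a4@(2,0):S a5@(0,1):W a6@(5,3):NW a7@(5,3):S
t=5: a0@(1,4):NW a1@(1,4):SE a2@(2,0):SW a3@(2,1):E a4@(3,0):S a5@(0,0):W a6@(4,2):NW a7@(0,3):S
t=6: a0@(0,3):NW a1@(2,5):SE a2@(3,5):SW a3@(2,2):E a4@(4,0):S a5@(0,5):W a6@(3,1):NW a7@(1,3):S
t=7: a0@(5,2):NW a1@(3,0):SE a2@(4,4):SW a3@(2,3):E a4@(5,0):S a5@(0,4):W a6@(2,0):NW a7@(2,3):S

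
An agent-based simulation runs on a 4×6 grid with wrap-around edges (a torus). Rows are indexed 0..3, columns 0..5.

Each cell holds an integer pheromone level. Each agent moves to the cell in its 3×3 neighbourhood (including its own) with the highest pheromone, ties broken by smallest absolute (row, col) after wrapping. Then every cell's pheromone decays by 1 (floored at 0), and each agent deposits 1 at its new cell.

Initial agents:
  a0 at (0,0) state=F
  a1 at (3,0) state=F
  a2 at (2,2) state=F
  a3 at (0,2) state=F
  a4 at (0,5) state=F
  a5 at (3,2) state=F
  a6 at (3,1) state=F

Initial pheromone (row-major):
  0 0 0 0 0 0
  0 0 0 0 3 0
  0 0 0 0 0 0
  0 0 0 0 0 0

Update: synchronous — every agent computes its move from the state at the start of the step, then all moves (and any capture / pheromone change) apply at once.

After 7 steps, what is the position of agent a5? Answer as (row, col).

t=1: a0@(0,0) a1@(0,0) a2@(1,1) a3@(0,1) a4@(1,4) a5@(0,1) a6@(0,0) | pheromone: 3 2 0 0 0 0 / 0 1 0 0 3 0 / 0 0 0 0 0 0 / 0 0 0 0 0 0
t=2: a0@(0,0) a1@(0,0) a2@(0,0) a3@(0,0) a4@(1,4) a5@(0,0) a6@(0,0) | pheromone: 8 1 0 0 0 0 / 0 0 0 0 3 0 / 0 0 0 0 0 0 / 0 0 0 0 0 0
t=3: a0@(0,0) a1@(0,0) a2@(0,0) a3@(0,0) a4@(1,4) a5@(0,0) a6@(0,0) | pheromone: 13 0 0 0 0 0 / 0 0 0 0 3 0 / 0 0 0 0 0 0 / 0 0 0 0 0 0
t=4: a0@(0,0) a1@(0,0) a2@(0,0) a3@(0,0) a4@(1,4) a5@(0,0) a6@(0,0) | pheromone: 18 0 0 0 0 0 / 0 0 0 0 3 0 / 0 0 0 0 0 0 / 0 0 0 0 0 0
t=5: a0@(0,0) a1@(0,0) a2@(0,0) a3@(0,0) a4@(1,4) a5@(0,0) a6@(0,0) | pheromone: 23 0 0 0 0 0 / 0 0 0 0 3 0 / 0 0 0 0 0 0 / 0 0 0 0 0 0
t=6: a0@(0,0) a1@(0,0) a2@(0,0) a3@(0,0) a4@(1,4) a5@(0,0) a6@(0,0) | pheromone: 28 0 0 0 0 0 / 0 0 0 0 3 0 / 0 0 0 0 0 0 / 0 0 0 0 0 0
t=7: a0@(0,0) a1@(0,0) a2@(0,0) a3@(0,0) a4@(1,4) a5@(0,0) a6@(0,0) | pheromone: 33 0 0 0 0 0 / 0 0 0 0 3 0 / 0 0 0 0 0 0 / 0 0 0 0 0 0

(0, 0)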